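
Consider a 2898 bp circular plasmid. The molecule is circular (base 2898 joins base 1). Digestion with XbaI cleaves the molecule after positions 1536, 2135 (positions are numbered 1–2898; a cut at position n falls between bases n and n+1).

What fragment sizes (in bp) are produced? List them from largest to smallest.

2299, 599 bp

Circular molecule, 2 cuts → 2 fragments:
  2135 − 1536 = 599 bp
  wrap: 2898 − 2135 + 1536 = 2299 bp
Sorted largest to smallest: 2299, 599 bp.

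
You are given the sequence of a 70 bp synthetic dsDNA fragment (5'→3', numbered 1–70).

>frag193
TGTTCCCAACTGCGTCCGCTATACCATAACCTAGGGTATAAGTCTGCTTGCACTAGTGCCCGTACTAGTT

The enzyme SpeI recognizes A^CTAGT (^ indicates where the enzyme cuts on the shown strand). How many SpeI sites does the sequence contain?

ACTAGT occurs starting at positions 52, 64.
SpeI cuts at 2 sites.

2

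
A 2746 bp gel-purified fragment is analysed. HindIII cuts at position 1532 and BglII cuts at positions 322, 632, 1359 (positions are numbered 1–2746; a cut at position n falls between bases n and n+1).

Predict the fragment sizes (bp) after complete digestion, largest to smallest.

1214, 727, 322, 310, 173 bp

Combined cut positions (sorted): 322, 632, 1359, 1532.
Linear molecule, 4 cuts → 5 fragments:
  322 − 0 = 322 bp
  632 − 322 = 310 bp
  1359 − 632 = 727 bp
  1532 − 1359 = 173 bp
  2746 − 1532 = 1214 bp
Sorted largest to smallest: 1214, 727, 322, 310, 173 bp.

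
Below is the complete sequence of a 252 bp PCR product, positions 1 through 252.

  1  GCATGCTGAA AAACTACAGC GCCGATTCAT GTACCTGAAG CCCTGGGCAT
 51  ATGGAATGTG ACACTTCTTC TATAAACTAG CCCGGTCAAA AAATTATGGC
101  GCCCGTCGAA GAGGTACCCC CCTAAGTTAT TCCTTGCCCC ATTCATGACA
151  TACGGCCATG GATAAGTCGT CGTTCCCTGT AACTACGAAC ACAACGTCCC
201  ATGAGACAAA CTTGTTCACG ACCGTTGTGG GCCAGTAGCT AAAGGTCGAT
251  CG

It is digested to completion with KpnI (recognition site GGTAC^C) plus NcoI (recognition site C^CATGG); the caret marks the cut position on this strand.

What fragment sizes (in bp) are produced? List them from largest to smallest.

The KpnI site (GGTACC) starts at position 113.
KpnI cuts after base 5 of each site (before the last base), so after position 117.
The NcoI site (CCATGG) starts at position 156.
NcoI cuts after the first base of each site, so after position 156.
Combined cut positions: 117, 156.
Linear molecule, 2 cuts → 3 fragments:
  1–117 → 117 bp
  118–156 → 39 bp
  157–252 → 96 bp
Sorted largest to smallest: 117, 96, 39 bp.

117, 96, 39 bp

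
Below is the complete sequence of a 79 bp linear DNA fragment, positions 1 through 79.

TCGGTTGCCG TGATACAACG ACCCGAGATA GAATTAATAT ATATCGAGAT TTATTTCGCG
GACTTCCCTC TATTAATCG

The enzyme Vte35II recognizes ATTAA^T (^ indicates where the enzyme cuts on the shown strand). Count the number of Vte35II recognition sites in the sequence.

ATTAAT occurs starting at positions 33, 72.
Vte35II cuts at 2 sites.

2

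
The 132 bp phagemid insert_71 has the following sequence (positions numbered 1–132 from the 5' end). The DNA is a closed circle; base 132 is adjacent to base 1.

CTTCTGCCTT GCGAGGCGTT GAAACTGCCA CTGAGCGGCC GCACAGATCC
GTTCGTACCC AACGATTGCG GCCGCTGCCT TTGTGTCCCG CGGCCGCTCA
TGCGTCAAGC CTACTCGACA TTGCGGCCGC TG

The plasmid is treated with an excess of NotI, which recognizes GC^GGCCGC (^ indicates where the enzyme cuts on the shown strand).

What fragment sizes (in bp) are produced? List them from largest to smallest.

44, 33, 33, 22 bp

NotI sites (GCGGCCGC) start at positions 35, 68, 90, 123.
NotI cuts after base 2 of each site, so after positions 36, 69, 91, 124.
Circular molecule, 4 cuts → 4 fragments:
  37–69 → 33 bp
  70–91 → 22 bp
  92–124 → 33 bp
  125–132 then 1–36 → 8 + 36 = 44 bp
Sorted largest to smallest: 44, 33, 33, 22 bp.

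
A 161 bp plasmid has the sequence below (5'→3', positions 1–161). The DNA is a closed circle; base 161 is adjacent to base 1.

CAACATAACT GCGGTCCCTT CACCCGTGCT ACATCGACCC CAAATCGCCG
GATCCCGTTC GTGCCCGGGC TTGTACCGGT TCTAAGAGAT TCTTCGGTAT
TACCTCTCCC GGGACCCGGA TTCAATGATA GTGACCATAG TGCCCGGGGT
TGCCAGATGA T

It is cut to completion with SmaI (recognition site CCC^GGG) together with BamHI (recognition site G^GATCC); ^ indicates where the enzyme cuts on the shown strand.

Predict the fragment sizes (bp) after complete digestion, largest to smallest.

SmaI sites (CCCGGG) start at positions 64, 108, 143.
SmaI cuts after base 3 of each site, so after positions 66, 110, 145.
The BamHI site (GGATCC) starts at position 50.
BamHI cuts after the first base of each site, so after position 50.
Combined cut positions: 50, 66, 110, 145.
Circular molecule, 4 cuts → 4 fragments:
  51–66 → 16 bp
  67–110 → 44 bp
  111–145 → 35 bp
  146–161 then 1–50 → 16 + 50 = 66 bp
Sorted largest to smallest: 66, 44, 35, 16 bp.

66, 44, 35, 16 bp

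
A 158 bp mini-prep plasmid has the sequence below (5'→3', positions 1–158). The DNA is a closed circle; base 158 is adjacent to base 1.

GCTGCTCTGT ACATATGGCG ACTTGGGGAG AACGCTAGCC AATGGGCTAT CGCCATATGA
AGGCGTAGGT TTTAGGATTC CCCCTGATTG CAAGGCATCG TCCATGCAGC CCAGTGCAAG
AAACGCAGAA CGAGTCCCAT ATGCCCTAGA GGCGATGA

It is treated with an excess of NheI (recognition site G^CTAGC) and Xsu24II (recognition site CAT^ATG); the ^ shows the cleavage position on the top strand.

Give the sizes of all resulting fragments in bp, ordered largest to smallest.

The NheI site (GCTAGC) starts at position 34.
NheI cuts after the first base of each site, so after position 34.
Xsu24II sites (CATATG) start at positions 12, 54, 138.
Xsu24II cuts after base 3 of each site, so after positions 14, 56, 140.
Combined cut positions: 14, 34, 56, 140.
Circular molecule, 4 cuts → 4 fragments:
  15–34 → 20 bp
  35–56 → 22 bp
  57–140 → 84 bp
  141–158 then 1–14 → 18 + 14 = 32 bp
Sorted largest to smallest: 84, 32, 22, 20 bp.

84, 32, 22, 20 bp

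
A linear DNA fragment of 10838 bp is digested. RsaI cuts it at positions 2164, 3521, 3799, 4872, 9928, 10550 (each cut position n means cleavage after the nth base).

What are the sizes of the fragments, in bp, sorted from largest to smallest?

Linear molecule, 6 cuts → 7 fragments:
  2164 − 0 = 2164 bp
  3521 − 2164 = 1357 bp
  3799 − 3521 = 278 bp
  4872 − 3799 = 1073 bp
  9928 − 4872 = 5056 bp
  10550 − 9928 = 622 bp
  10838 − 10550 = 288 bp
Sorted largest to smallest: 5056, 2164, 1357, 1073, 622, 288, 278 bp.

5056, 2164, 1357, 1073, 622, 288, 278 bp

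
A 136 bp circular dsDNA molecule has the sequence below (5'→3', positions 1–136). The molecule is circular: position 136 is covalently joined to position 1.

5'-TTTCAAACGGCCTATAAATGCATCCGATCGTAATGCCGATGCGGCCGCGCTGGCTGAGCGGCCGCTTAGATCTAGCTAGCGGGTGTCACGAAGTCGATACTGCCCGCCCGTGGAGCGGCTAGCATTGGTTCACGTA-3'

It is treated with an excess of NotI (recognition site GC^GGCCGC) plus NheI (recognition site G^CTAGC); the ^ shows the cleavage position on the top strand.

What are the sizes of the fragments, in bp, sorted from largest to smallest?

NotI sites (GCGGCCGC) start at positions 41, 58.
NotI cuts after base 2 of each site, so after positions 42, 59.
NheI sites (GCTAGC) start at positions 75, 118.
NheI cuts after the first base of each site, so after positions 75, 118.
Combined cut positions: 42, 59, 75, 118.
Circular molecule, 4 cuts → 4 fragments:
  43–59 → 17 bp
  60–75 → 16 bp
  76–118 → 43 bp
  119–136 then 1–42 → 18 + 42 = 60 bp
Sorted largest to smallest: 60, 43, 17, 16 bp.

60, 43, 17, 16 bp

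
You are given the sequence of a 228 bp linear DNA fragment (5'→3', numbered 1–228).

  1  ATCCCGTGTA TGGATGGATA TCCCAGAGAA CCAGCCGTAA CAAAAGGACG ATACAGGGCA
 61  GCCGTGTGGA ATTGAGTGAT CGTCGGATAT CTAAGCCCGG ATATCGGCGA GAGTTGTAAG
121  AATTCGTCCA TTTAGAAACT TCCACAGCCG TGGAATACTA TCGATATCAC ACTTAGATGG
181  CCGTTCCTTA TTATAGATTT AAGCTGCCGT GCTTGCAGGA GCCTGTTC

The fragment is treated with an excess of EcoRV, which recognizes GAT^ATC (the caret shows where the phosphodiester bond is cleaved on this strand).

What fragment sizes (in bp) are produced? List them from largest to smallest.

69, 63, 63, 19, 14 bp

EcoRV sites (GATATC) start at positions 17, 86, 100, 163.
EcoRV cuts after base 3 of each site, so after positions 19, 88, 102, 165.
Linear molecule, 4 cuts → 5 fragments:
  1–19 → 19 bp
  20–88 → 69 bp
  89–102 → 14 bp
  103–165 → 63 bp
  166–228 → 63 bp
Sorted largest to smallest: 69, 63, 63, 19, 14 bp.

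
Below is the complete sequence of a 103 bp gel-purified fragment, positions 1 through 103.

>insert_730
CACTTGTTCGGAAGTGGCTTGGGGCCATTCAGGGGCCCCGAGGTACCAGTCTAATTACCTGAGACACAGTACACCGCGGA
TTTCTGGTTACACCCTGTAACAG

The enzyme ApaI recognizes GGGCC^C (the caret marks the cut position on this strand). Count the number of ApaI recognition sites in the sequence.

1

GGGCCC occurs starting at position 33.
ApaI cuts at 1 site.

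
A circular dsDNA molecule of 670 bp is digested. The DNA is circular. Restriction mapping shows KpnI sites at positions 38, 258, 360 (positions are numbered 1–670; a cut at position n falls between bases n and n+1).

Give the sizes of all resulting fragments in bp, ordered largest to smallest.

Circular molecule, 3 cuts → 3 fragments:
  258 − 38 = 220 bp
  360 − 258 = 102 bp
  wrap: 670 − 360 + 38 = 348 bp
Sorted largest to smallest: 348, 220, 102 bp.

348, 220, 102 bp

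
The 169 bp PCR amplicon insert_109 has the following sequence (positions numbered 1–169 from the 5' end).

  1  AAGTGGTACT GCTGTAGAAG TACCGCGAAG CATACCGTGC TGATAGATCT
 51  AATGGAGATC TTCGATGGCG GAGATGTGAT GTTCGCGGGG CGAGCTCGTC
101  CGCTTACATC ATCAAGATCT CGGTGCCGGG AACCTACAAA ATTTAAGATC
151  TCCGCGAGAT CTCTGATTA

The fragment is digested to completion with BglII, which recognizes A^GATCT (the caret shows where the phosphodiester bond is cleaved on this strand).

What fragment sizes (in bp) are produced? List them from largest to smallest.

BglII sites (AGATCT) start at positions 45, 56, 115, 146, 157.
BglII cuts after the first base of each site, so after positions 45, 56, 115, 146, 157.
Linear molecule, 5 cuts → 6 fragments:
  1–45 → 45 bp
  46–56 → 11 bp
  57–115 → 59 bp
  116–146 → 31 bp
  147–157 → 11 bp
  158–169 → 12 bp
Sorted largest to smallest: 59, 45, 31, 12, 11, 11 bp.

59, 45, 31, 12, 11, 11 bp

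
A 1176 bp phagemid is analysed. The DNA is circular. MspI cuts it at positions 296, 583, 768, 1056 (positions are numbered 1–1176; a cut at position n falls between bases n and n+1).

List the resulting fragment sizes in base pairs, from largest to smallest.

Circular molecule, 4 cuts → 4 fragments:
  583 − 296 = 287 bp
  768 − 583 = 185 bp
  1056 − 768 = 288 bp
  wrap: 1176 − 1056 + 296 = 416 bp
Sorted largest to smallest: 416, 288, 287, 185 bp.

416, 288, 287, 185 bp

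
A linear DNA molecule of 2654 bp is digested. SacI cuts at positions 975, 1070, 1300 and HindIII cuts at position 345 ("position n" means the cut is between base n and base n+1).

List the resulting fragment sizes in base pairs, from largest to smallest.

Combined cut positions (sorted): 345, 975, 1070, 1300.
Linear molecule, 4 cuts → 5 fragments:
  345 − 0 = 345 bp
  975 − 345 = 630 bp
  1070 − 975 = 95 bp
  1300 − 1070 = 230 bp
  2654 − 1300 = 1354 bp
Sorted largest to smallest: 1354, 630, 345, 230, 95 bp.

1354, 630, 345, 230, 95 bp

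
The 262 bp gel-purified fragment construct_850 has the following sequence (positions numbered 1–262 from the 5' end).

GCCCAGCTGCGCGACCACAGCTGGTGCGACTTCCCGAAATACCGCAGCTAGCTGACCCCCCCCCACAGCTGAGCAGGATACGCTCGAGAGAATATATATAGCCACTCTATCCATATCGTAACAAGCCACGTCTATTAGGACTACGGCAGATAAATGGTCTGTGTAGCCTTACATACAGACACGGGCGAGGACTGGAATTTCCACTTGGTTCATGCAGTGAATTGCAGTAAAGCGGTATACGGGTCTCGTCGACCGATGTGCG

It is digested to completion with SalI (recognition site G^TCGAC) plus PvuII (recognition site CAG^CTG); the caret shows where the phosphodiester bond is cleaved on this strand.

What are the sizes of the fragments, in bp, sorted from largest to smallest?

The SalI site (GTCGAC) starts at position 248.
SalI cuts after the first base of each site, so after position 248.
PvuII sites (CAGCTG) start at positions 4, 18, 66.
PvuII cuts after base 3 of each site, so after positions 6, 20, 68.
Combined cut positions: 6, 20, 68, 248.
Linear molecule, 4 cuts → 5 fragments:
  1–6 → 6 bp
  7–20 → 14 bp
  21–68 → 48 bp
  69–248 → 180 bp
  249–262 → 14 bp
Sorted largest to smallest: 180, 48, 14, 14, 6 bp.

180, 48, 14, 14, 6 bp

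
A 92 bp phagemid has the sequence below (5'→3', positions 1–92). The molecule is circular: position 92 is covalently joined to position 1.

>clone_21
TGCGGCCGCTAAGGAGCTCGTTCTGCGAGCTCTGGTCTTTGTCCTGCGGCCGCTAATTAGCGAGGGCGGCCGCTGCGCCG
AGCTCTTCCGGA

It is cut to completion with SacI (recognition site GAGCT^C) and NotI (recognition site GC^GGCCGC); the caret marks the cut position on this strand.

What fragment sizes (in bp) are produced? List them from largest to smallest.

SacI sites (GAGCTC) start at positions 14, 27, 80.
SacI cuts after base 5 of each site (before the last base), so after positions 18, 31, 84.
NotI sites (GCGGCCGC) start at positions 2, 46, 66.
NotI cuts after base 2 of each site, so after positions 3, 47, 67.
Combined cut positions: 3, 18, 31, 47, 67, 84.
Circular molecule, 6 cuts → 6 fragments:
  4–18 → 15 bp
  19–31 → 13 bp
  32–47 → 16 bp
  48–67 → 20 bp
  68–84 → 17 bp
  85–92 then 1–3 → 8 + 3 = 11 bp
Sorted largest to smallest: 20, 17, 16, 15, 13, 11 bp.

20, 17, 16, 15, 13, 11 bp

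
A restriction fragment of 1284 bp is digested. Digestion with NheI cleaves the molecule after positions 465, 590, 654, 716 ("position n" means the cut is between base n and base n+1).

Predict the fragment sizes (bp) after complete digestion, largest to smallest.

568, 465, 125, 64, 62 bp

Linear molecule, 4 cuts → 5 fragments:
  465 − 0 = 465 bp
  590 − 465 = 125 bp
  654 − 590 = 64 bp
  716 − 654 = 62 bp
  1284 − 716 = 568 bp
Sorted largest to smallest: 568, 465, 125, 64, 62 bp.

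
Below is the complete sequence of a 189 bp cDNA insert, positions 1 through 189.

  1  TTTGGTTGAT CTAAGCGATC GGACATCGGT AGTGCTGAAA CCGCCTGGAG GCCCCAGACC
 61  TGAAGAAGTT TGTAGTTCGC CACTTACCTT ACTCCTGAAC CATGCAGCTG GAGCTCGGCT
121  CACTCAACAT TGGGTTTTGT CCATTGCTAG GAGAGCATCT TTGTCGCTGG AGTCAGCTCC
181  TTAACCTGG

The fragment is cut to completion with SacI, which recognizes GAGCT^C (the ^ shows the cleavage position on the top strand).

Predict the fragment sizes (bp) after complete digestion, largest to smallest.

115, 74 bp

The SacI site (GAGCTC) starts at position 111.
SacI cuts after base 5 of each site (before the last base), so after position 115.
Linear molecule, 1 cut → 2 fragments:
  1–115 → 115 bp
  116–189 → 74 bp
Sorted largest to smallest: 115, 74 bp.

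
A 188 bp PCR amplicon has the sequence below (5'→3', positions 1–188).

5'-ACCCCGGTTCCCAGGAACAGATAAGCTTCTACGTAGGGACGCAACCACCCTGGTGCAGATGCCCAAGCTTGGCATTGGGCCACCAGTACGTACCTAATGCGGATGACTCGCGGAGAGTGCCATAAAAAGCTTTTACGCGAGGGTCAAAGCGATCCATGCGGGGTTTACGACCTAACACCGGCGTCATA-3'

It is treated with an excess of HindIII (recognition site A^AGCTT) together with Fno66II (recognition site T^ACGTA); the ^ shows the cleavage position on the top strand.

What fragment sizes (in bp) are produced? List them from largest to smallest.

HindIII sites (AAGCTT) start at positions 23, 65, 127.
HindIII cuts after the first base of each site, so after positions 23, 65, 127.
Fno66II sites (TACGTA) start at positions 30, 87.
Fno66II cuts after the first base of each site, so after positions 30, 87.
Combined cut positions: 23, 30, 65, 87, 127.
Linear molecule, 5 cuts → 6 fragments:
  1–23 → 23 bp
  24–30 → 7 bp
  31–65 → 35 bp
  66–87 → 22 bp
  88–127 → 40 bp
  128–188 → 61 bp
Sorted largest to smallest: 61, 40, 35, 23, 22, 7 bp.

61, 40, 35, 23, 22, 7 bp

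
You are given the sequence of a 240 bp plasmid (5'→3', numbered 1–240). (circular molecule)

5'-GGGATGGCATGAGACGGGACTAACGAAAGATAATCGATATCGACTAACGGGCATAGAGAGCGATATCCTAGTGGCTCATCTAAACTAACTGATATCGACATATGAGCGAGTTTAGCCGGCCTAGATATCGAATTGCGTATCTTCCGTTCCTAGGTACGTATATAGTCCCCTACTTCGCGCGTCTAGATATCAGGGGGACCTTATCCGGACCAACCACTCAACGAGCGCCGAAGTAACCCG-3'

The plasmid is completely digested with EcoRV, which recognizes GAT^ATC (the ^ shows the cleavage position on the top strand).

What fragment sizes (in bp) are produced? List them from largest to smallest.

90, 62, 33, 29, 26 bp

EcoRV sites (GATATC) start at positions 36, 62, 91, 124, 186.
EcoRV cuts after base 3 of each site, so after positions 38, 64, 93, 126, 188.
Circular molecule, 5 cuts → 5 fragments:
  39–64 → 26 bp
  65–93 → 29 bp
  94–126 → 33 bp
  127–188 → 62 bp
  189–240 then 1–38 → 52 + 38 = 90 bp
Sorted largest to smallest: 90, 62, 33, 29, 26 bp.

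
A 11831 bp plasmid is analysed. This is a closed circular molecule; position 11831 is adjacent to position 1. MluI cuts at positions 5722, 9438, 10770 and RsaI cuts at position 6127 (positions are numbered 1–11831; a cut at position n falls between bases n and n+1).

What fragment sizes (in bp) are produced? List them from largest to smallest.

Combined cut positions (sorted): 5722, 6127, 9438, 10770.
Circular molecule, 4 cuts → 4 fragments:
  6127 − 5722 = 405 bp
  9438 − 6127 = 3311 bp
  10770 − 9438 = 1332 bp
  wrap: 11831 − 10770 + 5722 = 6783 bp
Sorted largest to smallest: 6783, 3311, 1332, 405 bp.

6783, 3311, 1332, 405 bp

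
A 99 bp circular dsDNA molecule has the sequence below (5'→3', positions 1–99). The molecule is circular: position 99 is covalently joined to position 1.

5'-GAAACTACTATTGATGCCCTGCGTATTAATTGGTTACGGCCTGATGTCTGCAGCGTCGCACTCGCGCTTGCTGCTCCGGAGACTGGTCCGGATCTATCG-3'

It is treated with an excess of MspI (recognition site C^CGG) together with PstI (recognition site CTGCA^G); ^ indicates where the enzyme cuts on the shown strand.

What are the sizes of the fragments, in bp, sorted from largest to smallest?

MspI sites (CCGG) start at positions 76, 88.
MspI cuts after the first base of each site, so after positions 76, 88.
The PstI site (CTGCAG) starts at position 48.
PstI cuts after base 5 of each site (before the last base), so after position 52.
Combined cut positions: 52, 76, 88.
Circular molecule, 3 cuts → 3 fragments:
  53–76 → 24 bp
  77–88 → 12 bp
  89–99 then 1–52 → 11 + 52 = 63 bp
Sorted largest to smallest: 63, 24, 12 bp.

63, 24, 12 bp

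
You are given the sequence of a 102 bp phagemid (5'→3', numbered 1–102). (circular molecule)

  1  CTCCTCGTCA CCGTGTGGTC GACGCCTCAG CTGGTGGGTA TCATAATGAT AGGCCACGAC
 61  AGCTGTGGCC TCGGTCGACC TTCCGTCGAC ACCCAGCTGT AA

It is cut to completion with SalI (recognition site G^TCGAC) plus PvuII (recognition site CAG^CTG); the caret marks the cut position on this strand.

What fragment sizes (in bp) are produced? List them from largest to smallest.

32, 24, 12, 12, 11, 11 bp

SalI sites (GTCGAC) start at positions 18, 74, 85.
SalI cuts after the first base of each site, so after positions 18, 74, 85.
PvuII sites (CAGCTG) start at positions 28, 60, 94.
PvuII cuts after base 3 of each site, so after positions 30, 62, 96.
Combined cut positions: 18, 30, 62, 74, 85, 96.
Circular molecule, 6 cuts → 6 fragments:
  19–30 → 12 bp
  31–62 → 32 bp
  63–74 → 12 bp
  75–85 → 11 bp
  86–96 → 11 bp
  97–102 then 1–18 → 6 + 18 = 24 bp
Sorted largest to smallest: 32, 24, 12, 12, 11, 11 bp.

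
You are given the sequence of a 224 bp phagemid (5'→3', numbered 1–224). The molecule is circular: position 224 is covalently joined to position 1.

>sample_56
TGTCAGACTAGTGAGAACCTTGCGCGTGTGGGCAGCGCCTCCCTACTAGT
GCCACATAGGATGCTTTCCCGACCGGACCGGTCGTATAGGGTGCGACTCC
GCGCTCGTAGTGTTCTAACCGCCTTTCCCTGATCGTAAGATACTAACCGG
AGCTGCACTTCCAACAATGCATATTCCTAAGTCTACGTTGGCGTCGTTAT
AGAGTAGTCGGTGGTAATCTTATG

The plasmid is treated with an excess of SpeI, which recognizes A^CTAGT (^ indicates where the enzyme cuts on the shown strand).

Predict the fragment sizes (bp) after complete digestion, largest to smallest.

SpeI sites (ACTAGT) start at positions 7, 45.
SpeI cuts after the first base of each site, so after positions 7, 45.
Circular molecule, 2 cuts → 2 fragments:
  8–45 → 38 bp
  46–224 then 1–7 → 179 + 7 = 186 bp
Sorted largest to smallest: 186, 38 bp.

186, 38 bp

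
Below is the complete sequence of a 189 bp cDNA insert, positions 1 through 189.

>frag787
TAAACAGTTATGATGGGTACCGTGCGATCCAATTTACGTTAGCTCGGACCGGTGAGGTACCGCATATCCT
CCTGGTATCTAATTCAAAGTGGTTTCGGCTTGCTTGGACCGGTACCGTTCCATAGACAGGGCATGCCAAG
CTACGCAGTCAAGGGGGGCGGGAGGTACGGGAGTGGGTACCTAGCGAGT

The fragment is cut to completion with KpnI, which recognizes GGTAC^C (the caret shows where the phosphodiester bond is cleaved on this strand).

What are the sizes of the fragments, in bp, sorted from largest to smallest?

KpnI sites (GGTACC) start at positions 16, 56, 111, 176.
KpnI cuts after base 5 of each site (before the last base), so after positions 20, 60, 115, 180.
Linear molecule, 4 cuts → 5 fragments:
  1–20 → 20 bp
  21–60 → 40 bp
  61–115 → 55 bp
  116–180 → 65 bp
  181–189 → 9 bp
Sorted largest to smallest: 65, 55, 40, 20, 9 bp.

65, 55, 40, 20, 9 bp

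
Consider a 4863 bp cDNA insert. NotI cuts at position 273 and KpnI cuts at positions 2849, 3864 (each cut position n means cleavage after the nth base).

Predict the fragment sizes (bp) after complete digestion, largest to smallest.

Combined cut positions (sorted): 273, 2849, 3864.
Linear molecule, 3 cuts → 4 fragments:
  273 − 0 = 273 bp
  2849 − 273 = 2576 bp
  3864 − 2849 = 1015 bp
  4863 − 3864 = 999 bp
Sorted largest to smallest: 2576, 1015, 999, 273 bp.

2576, 1015, 999, 273 bp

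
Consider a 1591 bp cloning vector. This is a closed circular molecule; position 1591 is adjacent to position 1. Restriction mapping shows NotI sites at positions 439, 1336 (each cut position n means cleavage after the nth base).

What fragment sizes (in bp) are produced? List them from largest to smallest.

Circular molecule, 2 cuts → 2 fragments:
  1336 − 439 = 897 bp
  wrap: 1591 − 1336 + 439 = 694 bp
Sorted largest to smallest: 897, 694 bp.

897, 694 bp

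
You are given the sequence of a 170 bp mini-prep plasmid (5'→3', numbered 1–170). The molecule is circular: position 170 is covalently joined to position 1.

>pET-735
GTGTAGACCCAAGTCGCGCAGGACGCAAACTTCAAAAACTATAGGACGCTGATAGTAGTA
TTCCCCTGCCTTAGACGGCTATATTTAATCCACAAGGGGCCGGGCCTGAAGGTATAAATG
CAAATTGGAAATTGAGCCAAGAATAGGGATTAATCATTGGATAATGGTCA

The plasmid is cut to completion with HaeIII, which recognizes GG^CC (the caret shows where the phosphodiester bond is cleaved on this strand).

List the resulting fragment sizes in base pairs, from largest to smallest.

165, 5 bp

HaeIII sites (GGCC) start at positions 98, 103.
HaeIII cuts after base 2 of each site, so after positions 99, 104.
Circular molecule, 2 cuts → 2 fragments:
  100–104 → 5 bp
  105–170 then 1–99 → 66 + 99 = 165 bp
Sorted largest to smallest: 165, 5 bp.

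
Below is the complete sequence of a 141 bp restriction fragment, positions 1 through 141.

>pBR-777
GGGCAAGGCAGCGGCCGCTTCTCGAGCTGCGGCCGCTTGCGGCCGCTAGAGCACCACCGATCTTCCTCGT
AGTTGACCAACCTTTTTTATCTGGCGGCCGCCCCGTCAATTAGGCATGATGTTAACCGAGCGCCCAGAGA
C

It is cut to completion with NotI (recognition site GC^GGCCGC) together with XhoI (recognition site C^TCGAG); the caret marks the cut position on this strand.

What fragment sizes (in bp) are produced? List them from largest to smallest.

55, 46, 12, 10, 9, 9 bp

NotI sites (GCGGCCGC) start at positions 11, 29, 39, 94.
NotI cuts after base 2 of each site, so after positions 12, 30, 40, 95.
The XhoI site (CTCGAG) starts at position 21.
XhoI cuts after the first base of each site, so after position 21.
Combined cut positions: 12, 21, 30, 40, 95.
Linear molecule, 5 cuts → 6 fragments:
  1–12 → 12 bp
  13–21 → 9 bp
  22–30 → 9 bp
  31–40 → 10 bp
  41–95 → 55 bp
  96–141 → 46 bp
Sorted largest to smallest: 55, 46, 12, 10, 9, 9 bp.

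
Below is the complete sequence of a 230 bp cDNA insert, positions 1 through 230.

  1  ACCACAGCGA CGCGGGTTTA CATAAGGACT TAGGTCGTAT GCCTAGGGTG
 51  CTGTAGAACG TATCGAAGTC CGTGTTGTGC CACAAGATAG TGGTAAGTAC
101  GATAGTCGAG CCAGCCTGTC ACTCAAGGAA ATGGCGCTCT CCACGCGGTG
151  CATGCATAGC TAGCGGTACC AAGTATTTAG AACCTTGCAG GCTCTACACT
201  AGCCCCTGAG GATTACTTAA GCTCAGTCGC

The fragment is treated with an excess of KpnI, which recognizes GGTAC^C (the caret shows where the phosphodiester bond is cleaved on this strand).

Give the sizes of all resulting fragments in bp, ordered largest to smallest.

169, 61 bp

The KpnI site (GGTACC) starts at position 165.
KpnI cuts after base 5 of each site (before the last base), so after position 169.
Linear molecule, 1 cut → 2 fragments:
  1–169 → 169 bp
  170–230 → 61 bp
Sorted largest to smallest: 169, 61 bp.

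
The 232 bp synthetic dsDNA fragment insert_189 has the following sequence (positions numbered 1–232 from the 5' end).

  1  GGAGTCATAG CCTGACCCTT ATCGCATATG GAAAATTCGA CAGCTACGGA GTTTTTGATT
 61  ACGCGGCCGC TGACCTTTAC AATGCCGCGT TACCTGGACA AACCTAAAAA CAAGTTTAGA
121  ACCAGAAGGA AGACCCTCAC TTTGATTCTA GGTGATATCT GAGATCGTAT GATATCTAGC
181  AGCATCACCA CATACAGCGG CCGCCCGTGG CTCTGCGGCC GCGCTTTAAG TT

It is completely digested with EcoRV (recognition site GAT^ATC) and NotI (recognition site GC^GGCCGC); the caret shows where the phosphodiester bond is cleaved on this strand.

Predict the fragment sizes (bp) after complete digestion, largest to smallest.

92, 64, 25, 18, 17, 16 bp

EcoRV sites (GATATC) start at positions 154, 171.
EcoRV cuts after base 3 of each site, so after positions 156, 173.
NotI sites (GCGGCCGC) start at positions 63, 197, 215.
NotI cuts after base 2 of each site, so after positions 64, 198, 216.
Combined cut positions: 64, 156, 173, 198, 216.
Linear molecule, 5 cuts → 6 fragments:
  1–64 → 64 bp
  65–156 → 92 bp
  157–173 → 17 bp
  174–198 → 25 bp
  199–216 → 18 bp
  217–232 → 16 bp
Sorted largest to smallest: 92, 64, 25, 18, 17, 16 bp.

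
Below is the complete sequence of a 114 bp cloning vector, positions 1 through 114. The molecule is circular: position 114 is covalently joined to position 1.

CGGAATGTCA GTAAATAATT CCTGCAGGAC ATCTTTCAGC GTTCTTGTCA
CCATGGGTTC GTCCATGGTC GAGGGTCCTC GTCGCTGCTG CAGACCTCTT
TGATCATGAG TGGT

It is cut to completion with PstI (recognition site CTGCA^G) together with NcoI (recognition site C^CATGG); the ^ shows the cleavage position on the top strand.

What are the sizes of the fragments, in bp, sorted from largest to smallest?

48, 29, 25, 12 bp

PstI sites (CTGCAG) start at positions 22, 88.
PstI cuts after base 5 of each site (before the last base), so after positions 26, 92.
NcoI sites (CCATGG) start at positions 51, 63.
NcoI cuts after the first base of each site, so after positions 51, 63.
Combined cut positions: 26, 51, 63, 92.
Circular molecule, 4 cuts → 4 fragments:
  27–51 → 25 bp
  52–63 → 12 bp
  64–92 → 29 bp
  93–114 then 1–26 → 22 + 26 = 48 bp
Sorted largest to smallest: 48, 29, 25, 12 bp.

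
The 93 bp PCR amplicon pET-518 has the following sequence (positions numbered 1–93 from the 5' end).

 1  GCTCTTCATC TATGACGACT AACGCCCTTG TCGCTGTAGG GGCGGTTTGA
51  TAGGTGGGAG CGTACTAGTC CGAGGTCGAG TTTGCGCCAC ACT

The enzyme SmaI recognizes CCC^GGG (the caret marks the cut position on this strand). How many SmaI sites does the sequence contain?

0

No occurrence of CCCGGG is present in the sequence.
SmaI does not cut: 0 sites.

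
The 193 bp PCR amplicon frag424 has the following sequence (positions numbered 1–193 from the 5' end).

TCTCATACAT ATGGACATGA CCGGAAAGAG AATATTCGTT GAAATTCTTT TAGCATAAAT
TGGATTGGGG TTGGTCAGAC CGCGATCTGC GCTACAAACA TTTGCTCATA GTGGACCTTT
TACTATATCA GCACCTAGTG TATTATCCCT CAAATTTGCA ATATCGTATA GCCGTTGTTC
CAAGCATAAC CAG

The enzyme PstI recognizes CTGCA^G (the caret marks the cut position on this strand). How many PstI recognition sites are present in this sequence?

0

No occurrence of CTGCAG is present in the sequence.
PstI does not cut: 0 sites.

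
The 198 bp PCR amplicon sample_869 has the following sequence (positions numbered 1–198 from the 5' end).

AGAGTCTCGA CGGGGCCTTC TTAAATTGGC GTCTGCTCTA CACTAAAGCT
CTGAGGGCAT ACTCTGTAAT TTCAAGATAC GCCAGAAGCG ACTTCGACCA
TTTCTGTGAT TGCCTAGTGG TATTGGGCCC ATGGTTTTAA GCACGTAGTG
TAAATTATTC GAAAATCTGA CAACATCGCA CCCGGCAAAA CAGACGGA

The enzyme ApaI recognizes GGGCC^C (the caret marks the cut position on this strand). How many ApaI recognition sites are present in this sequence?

GGGCCC occurs starting at position 125.
ApaI cuts at 1 site.

1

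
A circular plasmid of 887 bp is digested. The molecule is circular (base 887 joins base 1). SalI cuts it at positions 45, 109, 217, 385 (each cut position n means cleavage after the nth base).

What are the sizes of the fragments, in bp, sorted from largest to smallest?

Circular molecule, 4 cuts → 4 fragments:
  109 − 45 = 64 bp
  217 − 109 = 108 bp
  385 − 217 = 168 bp
  wrap: 887 − 385 + 45 = 547 bp
Sorted largest to smallest: 547, 168, 108, 64 bp.

547, 168, 108, 64 bp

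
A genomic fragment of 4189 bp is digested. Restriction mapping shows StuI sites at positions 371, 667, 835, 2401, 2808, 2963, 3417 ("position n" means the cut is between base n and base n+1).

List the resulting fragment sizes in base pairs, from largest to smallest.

1566, 772, 454, 407, 371, 296, 168, 155 bp

Linear molecule, 7 cuts → 8 fragments:
  371 − 0 = 371 bp
  667 − 371 = 296 bp
  835 − 667 = 168 bp
  2401 − 835 = 1566 bp
  2808 − 2401 = 407 bp
  2963 − 2808 = 155 bp
  3417 − 2963 = 454 bp
  4189 − 3417 = 772 bp
Sorted largest to smallest: 1566, 772, 454, 407, 371, 296, 168, 155 bp.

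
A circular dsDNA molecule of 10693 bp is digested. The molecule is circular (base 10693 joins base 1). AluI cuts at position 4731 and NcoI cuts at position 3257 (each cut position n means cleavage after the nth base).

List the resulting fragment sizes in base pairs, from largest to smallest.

9219, 1474 bp

Combined cut positions (sorted): 3257, 4731.
Circular molecule, 2 cuts → 2 fragments:
  4731 − 3257 = 1474 bp
  wrap: 10693 − 4731 + 3257 = 9219 bp
Sorted largest to smallest: 9219, 1474 bp.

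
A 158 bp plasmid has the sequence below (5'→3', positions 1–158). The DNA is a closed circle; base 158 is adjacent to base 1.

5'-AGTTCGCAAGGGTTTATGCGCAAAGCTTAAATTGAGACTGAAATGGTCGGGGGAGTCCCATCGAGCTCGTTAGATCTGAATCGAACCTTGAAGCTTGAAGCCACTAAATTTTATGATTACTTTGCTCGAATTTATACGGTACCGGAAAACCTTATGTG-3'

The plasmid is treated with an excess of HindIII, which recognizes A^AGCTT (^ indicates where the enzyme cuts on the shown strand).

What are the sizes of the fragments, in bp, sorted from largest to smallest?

90, 68 bp

HindIII sites (AAGCTT) start at positions 23, 91.
HindIII cuts after the first base of each site, so after positions 23, 91.
Circular molecule, 2 cuts → 2 fragments:
  24–91 → 68 bp
  92–158 then 1–23 → 67 + 23 = 90 bp
Sorted largest to smallest: 90, 68 bp.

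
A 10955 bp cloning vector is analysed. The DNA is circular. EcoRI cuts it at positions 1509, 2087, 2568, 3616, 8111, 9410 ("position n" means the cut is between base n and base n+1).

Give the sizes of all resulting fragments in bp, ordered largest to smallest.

Circular molecule, 6 cuts → 6 fragments:
  2087 − 1509 = 578 bp
  2568 − 2087 = 481 bp
  3616 − 2568 = 1048 bp
  8111 − 3616 = 4495 bp
  9410 − 8111 = 1299 bp
  wrap: 10955 − 9410 + 1509 = 3054 bp
Sorted largest to smallest: 4495, 3054, 1299, 1048, 578, 481 bp.

4495, 3054, 1299, 1048, 578, 481 bp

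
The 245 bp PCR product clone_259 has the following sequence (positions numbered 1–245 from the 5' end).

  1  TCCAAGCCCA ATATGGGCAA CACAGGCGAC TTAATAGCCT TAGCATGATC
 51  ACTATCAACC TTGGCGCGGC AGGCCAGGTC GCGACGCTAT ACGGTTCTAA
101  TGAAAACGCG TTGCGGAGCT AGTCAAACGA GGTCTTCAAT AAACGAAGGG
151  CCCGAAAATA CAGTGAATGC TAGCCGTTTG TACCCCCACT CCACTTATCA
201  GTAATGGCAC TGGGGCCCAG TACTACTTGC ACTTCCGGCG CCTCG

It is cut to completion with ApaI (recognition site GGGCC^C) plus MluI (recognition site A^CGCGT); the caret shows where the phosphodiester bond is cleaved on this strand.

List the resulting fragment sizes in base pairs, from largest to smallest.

ApaI sites (GGGCCC) start at positions 148, 213.
ApaI cuts after base 5 of each site (before the last base), so after positions 152, 217.
The MluI site (ACGCGT) starts at position 106.
MluI cuts after the first base of each site, so after position 106.
Combined cut positions: 106, 152, 217.
Linear molecule, 3 cuts → 4 fragments:
  1–106 → 106 bp
  107–152 → 46 bp
  153–217 → 65 bp
  218–245 → 28 bp
Sorted largest to smallest: 106, 65, 46, 28 bp.

106, 65, 46, 28 bp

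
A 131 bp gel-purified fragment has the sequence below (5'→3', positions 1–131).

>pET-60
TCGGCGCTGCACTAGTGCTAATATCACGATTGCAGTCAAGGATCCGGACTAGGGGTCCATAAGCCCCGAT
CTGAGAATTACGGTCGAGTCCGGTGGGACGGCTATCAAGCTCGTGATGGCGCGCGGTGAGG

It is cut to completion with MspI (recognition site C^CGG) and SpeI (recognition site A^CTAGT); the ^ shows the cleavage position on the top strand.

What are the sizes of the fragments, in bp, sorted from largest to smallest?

MspI sites (CCGG) start at positions 44, 90.
MspI cuts after the first base of each site, so after positions 44, 90.
The SpeI site (ACTAGT) starts at position 11.
SpeI cuts after the first base of each site, so after position 11.
Combined cut positions: 11, 44, 90.
Linear molecule, 3 cuts → 4 fragments:
  1–11 → 11 bp
  12–44 → 33 bp
  45–90 → 46 bp
  91–131 → 41 bp
Sorted largest to smallest: 46, 41, 33, 11 bp.

46, 41, 33, 11 bp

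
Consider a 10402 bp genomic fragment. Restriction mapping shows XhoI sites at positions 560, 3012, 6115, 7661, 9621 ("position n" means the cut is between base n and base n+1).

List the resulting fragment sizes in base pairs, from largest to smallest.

Linear molecule, 5 cuts → 6 fragments:
  560 − 0 = 560 bp
  3012 − 560 = 2452 bp
  6115 − 3012 = 3103 bp
  7661 − 6115 = 1546 bp
  9621 − 7661 = 1960 bp
  10402 − 9621 = 781 bp
Sorted largest to smallest: 3103, 2452, 1960, 1546, 781, 560 bp.

3103, 2452, 1960, 1546, 781, 560 bp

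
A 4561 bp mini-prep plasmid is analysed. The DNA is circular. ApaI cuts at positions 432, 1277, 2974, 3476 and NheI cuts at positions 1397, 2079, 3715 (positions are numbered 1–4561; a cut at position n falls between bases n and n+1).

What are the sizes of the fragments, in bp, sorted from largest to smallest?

Combined cut positions (sorted): 432, 1277, 1397, 2079, 2974, 3476, 3715.
Circular molecule, 7 cuts → 7 fragments:
  1277 − 432 = 845 bp
  1397 − 1277 = 120 bp
  2079 − 1397 = 682 bp
  2974 − 2079 = 895 bp
  3476 − 2974 = 502 bp
  3715 − 3476 = 239 bp
  wrap: 4561 − 3715 + 432 = 1278 bp
Sorted largest to smallest: 1278, 895, 845, 682, 502, 239, 120 bp.

1278, 895, 845, 682, 502, 239, 120 bp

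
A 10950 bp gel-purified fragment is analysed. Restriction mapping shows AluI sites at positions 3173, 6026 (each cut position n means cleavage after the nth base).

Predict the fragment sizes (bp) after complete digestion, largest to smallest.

Linear molecule, 2 cuts → 3 fragments:
  3173 − 0 = 3173 bp
  6026 − 3173 = 2853 bp
  10950 − 6026 = 4924 bp
Sorted largest to smallest: 4924, 3173, 2853 bp.

4924, 3173, 2853 bp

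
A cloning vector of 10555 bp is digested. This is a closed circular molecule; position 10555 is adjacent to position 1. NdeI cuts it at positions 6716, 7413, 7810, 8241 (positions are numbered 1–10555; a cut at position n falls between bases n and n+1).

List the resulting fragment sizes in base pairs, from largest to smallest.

Circular molecule, 4 cuts → 4 fragments:
  7413 − 6716 = 697 bp
  7810 − 7413 = 397 bp
  8241 − 7810 = 431 bp
  wrap: 10555 − 8241 + 6716 = 9030 bp
Sorted largest to smallest: 9030, 697, 431, 397 bp.

9030, 697, 431, 397 bp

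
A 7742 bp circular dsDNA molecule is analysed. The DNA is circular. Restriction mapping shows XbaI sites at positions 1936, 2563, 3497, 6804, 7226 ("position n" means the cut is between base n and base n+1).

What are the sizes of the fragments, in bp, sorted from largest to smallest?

3307, 2452, 934, 627, 422 bp

Circular molecule, 5 cuts → 5 fragments:
  2563 − 1936 = 627 bp
  3497 − 2563 = 934 bp
  6804 − 3497 = 3307 bp
  7226 − 6804 = 422 bp
  wrap: 7742 − 7226 + 1936 = 2452 bp
Sorted largest to smallest: 3307, 2452, 934, 627, 422 bp.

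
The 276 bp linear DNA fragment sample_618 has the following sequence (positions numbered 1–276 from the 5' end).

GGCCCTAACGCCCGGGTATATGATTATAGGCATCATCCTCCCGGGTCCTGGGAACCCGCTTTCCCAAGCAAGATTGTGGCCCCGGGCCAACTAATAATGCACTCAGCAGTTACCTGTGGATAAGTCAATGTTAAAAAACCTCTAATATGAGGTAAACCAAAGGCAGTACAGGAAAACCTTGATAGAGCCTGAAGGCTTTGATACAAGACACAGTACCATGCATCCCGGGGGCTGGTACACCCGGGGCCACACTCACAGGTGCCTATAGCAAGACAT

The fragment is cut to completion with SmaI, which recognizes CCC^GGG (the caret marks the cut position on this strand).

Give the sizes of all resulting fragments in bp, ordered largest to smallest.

143, 41, 34, 29, 16, 13 bp

SmaI sites (CCCGGG) start at positions 11, 40, 81, 224, 240.
SmaI cuts after base 3 of each site, so after positions 13, 42, 83, 226, 242.
Linear molecule, 5 cuts → 6 fragments:
  1–13 → 13 bp
  14–42 → 29 bp
  43–83 → 41 bp
  84–226 → 143 bp
  227–242 → 16 bp
  243–276 → 34 bp
Sorted largest to smallest: 143, 41, 34, 29, 16, 13 bp.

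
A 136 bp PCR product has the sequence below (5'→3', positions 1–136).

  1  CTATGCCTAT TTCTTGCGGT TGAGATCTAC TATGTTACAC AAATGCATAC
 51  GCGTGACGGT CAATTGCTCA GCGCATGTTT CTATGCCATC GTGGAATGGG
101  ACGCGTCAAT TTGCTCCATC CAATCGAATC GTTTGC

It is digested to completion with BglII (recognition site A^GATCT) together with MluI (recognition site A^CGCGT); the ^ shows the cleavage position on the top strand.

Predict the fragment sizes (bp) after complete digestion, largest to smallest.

52, 35, 26, 23 bp

The BglII site (AGATCT) starts at position 23.
BglII cuts after the first base of each site, so after position 23.
MluI sites (ACGCGT) start at positions 49, 101.
MluI cuts after the first base of each site, so after positions 49, 101.
Combined cut positions: 23, 49, 101.
Linear molecule, 3 cuts → 4 fragments:
  1–23 → 23 bp
  24–49 → 26 bp
  50–101 → 52 bp
  102–136 → 35 bp
Sorted largest to smallest: 52, 35, 26, 23 bp.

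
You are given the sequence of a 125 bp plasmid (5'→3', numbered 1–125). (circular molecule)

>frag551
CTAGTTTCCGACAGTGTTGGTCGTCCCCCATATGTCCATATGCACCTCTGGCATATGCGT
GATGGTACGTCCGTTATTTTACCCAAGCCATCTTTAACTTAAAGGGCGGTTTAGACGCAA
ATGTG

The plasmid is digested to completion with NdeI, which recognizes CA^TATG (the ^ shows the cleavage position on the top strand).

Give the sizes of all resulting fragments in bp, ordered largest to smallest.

102, 15, 8 bp

NdeI sites (CATATG) start at positions 29, 37, 52.
NdeI cuts after base 2 of each site, so after positions 30, 38, 53.
Circular molecule, 3 cuts → 3 fragments:
  31–38 → 8 bp
  39–53 → 15 bp
  54–125 then 1–30 → 72 + 30 = 102 bp
Sorted largest to smallest: 102, 15, 8 bp.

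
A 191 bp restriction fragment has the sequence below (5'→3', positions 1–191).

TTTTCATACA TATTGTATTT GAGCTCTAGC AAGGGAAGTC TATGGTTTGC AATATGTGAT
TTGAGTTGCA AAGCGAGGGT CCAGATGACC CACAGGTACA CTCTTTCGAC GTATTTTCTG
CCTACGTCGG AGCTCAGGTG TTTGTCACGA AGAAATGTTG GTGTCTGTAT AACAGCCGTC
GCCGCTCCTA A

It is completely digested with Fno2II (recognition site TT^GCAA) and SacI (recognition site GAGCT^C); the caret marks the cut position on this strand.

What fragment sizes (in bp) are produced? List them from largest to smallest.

67, 57, 25, 23, 19 bp

Fno2II sites (TTGCAA) start at positions 47, 66.
Fno2II cuts after base 2 of each site, so after positions 48, 67.
SacI sites (GAGCTC) start at positions 21, 130.
SacI cuts after base 5 of each site (before the last base), so after positions 25, 134.
Combined cut positions: 25, 48, 67, 134.
Linear molecule, 4 cuts → 5 fragments:
  1–25 → 25 bp
  26–48 → 23 bp
  49–67 → 19 bp
  68–134 → 67 bp
  135–191 → 57 bp
Sorted largest to smallest: 67, 57, 25, 23, 19 bp.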